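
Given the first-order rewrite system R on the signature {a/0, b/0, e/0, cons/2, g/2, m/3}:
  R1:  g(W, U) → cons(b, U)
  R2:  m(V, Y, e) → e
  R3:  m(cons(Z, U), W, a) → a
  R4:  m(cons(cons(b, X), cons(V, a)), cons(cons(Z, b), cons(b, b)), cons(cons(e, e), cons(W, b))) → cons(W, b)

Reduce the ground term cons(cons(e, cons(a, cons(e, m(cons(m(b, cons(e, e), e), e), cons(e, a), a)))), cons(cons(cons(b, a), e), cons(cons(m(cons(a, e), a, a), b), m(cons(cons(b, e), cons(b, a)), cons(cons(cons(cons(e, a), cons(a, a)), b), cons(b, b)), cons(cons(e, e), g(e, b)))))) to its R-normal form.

1. cons(cons(e, cons(a, cons(e, m(cons(m(b, cons(e, e), e), e), cons(e, a), a)))), cons(cons(cons(b, a), e), cons(cons(m(cons(a, e), a, a), b), m(cons(cons(b, e), cons(b, a)), cons(cons(cons(cons(e, a), cons(a, a)), b), cons(b, b)), cons(cons(e, e), g(e, b))))))  →  cons(cons(e, cons(a, cons(e, a))), cons(cons(cons(b, a), e), cons(cons(m(cons(a, e), a, a), b), m(cons(cons(b, e), cons(b, a)), cons(cons(cons(cons(e, a), cons(a, a)), b), cons(b, b)), cons(cons(e, e), g(e, b))))))   [R3 at 1.2.2.2]
2. cons(cons(e, cons(a, cons(e, a))), cons(cons(cons(b, a), e), cons(cons(m(cons(a, e), a, a), b), m(cons(cons(b, e), cons(b, a)), cons(cons(cons(cons(e, a), cons(a, a)), b), cons(b, b)), cons(cons(e, e), g(e, b))))))  →  cons(cons(e, cons(a, cons(e, a))), cons(cons(cons(b, a), e), cons(cons(a, b), m(cons(cons(b, e), cons(b, a)), cons(cons(cons(cons(e, a), cons(a, a)), b), cons(b, b)), cons(cons(e, e), g(e, b))))))   [R3 at 2.2.1.1]
3. cons(cons(e, cons(a, cons(e, a))), cons(cons(cons(b, a), e), cons(cons(a, b), m(cons(cons(b, e), cons(b, a)), cons(cons(cons(cons(e, a), cons(a, a)), b), cons(b, b)), cons(cons(e, e), g(e, b))))))  →  cons(cons(e, cons(a, cons(e, a))), cons(cons(cons(b, a), e), cons(cons(a, b), m(cons(cons(b, e), cons(b, a)), cons(cons(cons(cons(e, a), cons(a, a)), b), cons(b, b)), cons(cons(e, e), cons(b, b))))))   [R1 at 2.2.2.3.2]
4. cons(cons(e, cons(a, cons(e, a))), cons(cons(cons(b, a), e), cons(cons(a, b), m(cons(cons(b, e), cons(b, a)), cons(cons(cons(cons(e, a), cons(a, a)), b), cons(b, b)), cons(cons(e, e), cons(b, b))))))  →  cons(cons(e, cons(a, cons(e, a))), cons(cons(cons(b, a), e), cons(cons(a, b), cons(b, b))))   [R4 at 2.2.2]

cons(cons(e, cons(a, cons(e, a))), cons(cons(cons(b, a), e), cons(cons(a, b), cons(b, b))))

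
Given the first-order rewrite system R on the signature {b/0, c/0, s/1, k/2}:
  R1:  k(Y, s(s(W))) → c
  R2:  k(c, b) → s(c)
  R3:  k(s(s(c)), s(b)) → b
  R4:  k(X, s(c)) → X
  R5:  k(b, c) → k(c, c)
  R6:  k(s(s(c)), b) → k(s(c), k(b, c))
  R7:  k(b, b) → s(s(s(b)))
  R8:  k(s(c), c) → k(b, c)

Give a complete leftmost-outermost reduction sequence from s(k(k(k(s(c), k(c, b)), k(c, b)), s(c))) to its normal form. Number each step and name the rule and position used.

s(s(c))

1. s(k(k(k(s(c), k(c, b)), k(c, b)), s(c)))  →  s(k(k(s(c), k(c, b)), k(c, b)))   [R4 at 1]
2. s(k(k(s(c), k(c, b)), k(c, b)))  →  s(k(k(s(c), s(c)), k(c, b)))   [R2 at 1.1.2]
3. s(k(k(s(c), s(c)), k(c, b)))  →  s(k(s(c), k(c, b)))   [R4 at 1.1]
4. s(k(s(c), k(c, b)))  →  s(k(s(c), s(c)))   [R2 at 1.2]
5. s(k(s(c), s(c)))  →  s(s(c))   [R4 at 1]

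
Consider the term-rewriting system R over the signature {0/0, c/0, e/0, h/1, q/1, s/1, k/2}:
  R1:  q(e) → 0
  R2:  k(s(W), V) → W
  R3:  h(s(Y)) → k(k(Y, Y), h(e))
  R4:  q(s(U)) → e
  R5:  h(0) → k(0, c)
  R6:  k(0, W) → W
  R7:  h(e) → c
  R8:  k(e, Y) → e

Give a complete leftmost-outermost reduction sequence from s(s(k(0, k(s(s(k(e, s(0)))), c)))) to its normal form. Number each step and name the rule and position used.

s(s(s(e)))

1. s(s(k(0, k(s(s(k(e, s(0)))), c))))  →  s(s(k(s(s(k(e, s(0)))), c)))   [R6 at 1.1]
2. s(s(k(s(s(k(e, s(0)))), c)))  →  s(s(s(k(e, s(0)))))   [R2 at 1.1]
3. s(s(s(k(e, s(0)))))  →  s(s(s(e)))   [R8 at 1.1.1]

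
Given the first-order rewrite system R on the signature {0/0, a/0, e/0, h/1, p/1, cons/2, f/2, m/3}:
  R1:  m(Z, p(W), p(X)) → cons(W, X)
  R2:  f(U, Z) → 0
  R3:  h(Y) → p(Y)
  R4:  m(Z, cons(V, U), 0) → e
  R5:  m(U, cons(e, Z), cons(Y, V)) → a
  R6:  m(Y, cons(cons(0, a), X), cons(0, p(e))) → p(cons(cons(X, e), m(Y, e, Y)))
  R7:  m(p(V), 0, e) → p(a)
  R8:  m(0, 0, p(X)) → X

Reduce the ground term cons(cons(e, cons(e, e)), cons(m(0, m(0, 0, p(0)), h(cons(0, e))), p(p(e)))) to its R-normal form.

1. cons(cons(e, cons(e, e)), cons(m(0, m(0, 0, p(0)), h(cons(0, e))), p(p(e))))  →  cons(cons(e, cons(e, e)), cons(m(0, 0, h(cons(0, e))), p(p(e))))   [R8 at 2.1.2]
2. cons(cons(e, cons(e, e)), cons(m(0, 0, h(cons(0, e))), p(p(e))))  →  cons(cons(e, cons(e, e)), cons(m(0, 0, p(cons(0, e))), p(p(e))))   [R3 at 2.1.3]
3. cons(cons(e, cons(e, e)), cons(m(0, 0, p(cons(0, e))), p(p(e))))  →  cons(cons(e, cons(e, e)), cons(cons(0, e), p(p(e))))   [R8 at 2.1]

cons(cons(e, cons(e, e)), cons(cons(0, e), p(p(e))))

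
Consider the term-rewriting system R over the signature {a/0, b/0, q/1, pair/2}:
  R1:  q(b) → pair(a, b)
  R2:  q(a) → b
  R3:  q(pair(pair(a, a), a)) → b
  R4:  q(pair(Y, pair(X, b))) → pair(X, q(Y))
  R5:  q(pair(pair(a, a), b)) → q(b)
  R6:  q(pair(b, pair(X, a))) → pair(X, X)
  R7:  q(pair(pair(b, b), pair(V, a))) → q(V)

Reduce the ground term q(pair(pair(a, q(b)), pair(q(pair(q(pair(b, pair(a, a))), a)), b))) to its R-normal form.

pair(b, pair(a, b))

1. q(pair(pair(a, q(b)), pair(q(pair(q(pair(b, pair(a, a))), a)), b)))  →  pair(q(pair(q(pair(b, pair(a, a))), a)), q(pair(a, q(b))))   [R4 at ε]
2. pair(q(pair(q(pair(b, pair(a, a))), a)), q(pair(a, q(b))))  →  pair(q(pair(pair(a, a), a)), q(pair(a, q(b))))   [R6 at 1.1.1]
3. pair(q(pair(pair(a, a), a)), q(pair(a, q(b))))  →  pair(b, q(pair(a, q(b))))   [R3 at 1]
4. pair(b, q(pair(a, q(b))))  →  pair(b, q(pair(a, pair(a, b))))   [R1 at 2.1.2]
5. pair(b, q(pair(a, pair(a, b))))  →  pair(b, pair(a, q(a)))   [R4 at 2]
6. pair(b, pair(a, q(a)))  →  pair(b, pair(a, b))   [R2 at 2.2]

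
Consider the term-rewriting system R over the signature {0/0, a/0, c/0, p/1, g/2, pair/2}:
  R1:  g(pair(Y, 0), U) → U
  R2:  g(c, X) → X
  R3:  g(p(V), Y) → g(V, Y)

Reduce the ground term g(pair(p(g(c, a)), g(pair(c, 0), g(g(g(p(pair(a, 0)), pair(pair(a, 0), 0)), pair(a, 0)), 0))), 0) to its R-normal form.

1. g(pair(p(g(c, a)), g(pair(c, 0), g(g(g(p(pair(a, 0)), pair(pair(a, 0), 0)), pair(a, 0)), 0))), 0)  →  g(pair(p(a), g(pair(c, 0), g(g(g(p(pair(a, 0)), pair(pair(a, 0), 0)), pair(a, 0)), 0))), 0)   [R2 at 1.1.1]
2. g(pair(p(a), g(pair(c, 0), g(g(g(p(pair(a, 0)), pair(pair(a, 0), 0)), pair(a, 0)), 0))), 0)  →  g(pair(p(a), g(g(g(p(pair(a, 0)), pair(pair(a, 0), 0)), pair(a, 0)), 0)), 0)   [R1 at 1.2]
3. g(pair(p(a), g(g(g(p(pair(a, 0)), pair(pair(a, 0), 0)), pair(a, 0)), 0)), 0)  →  g(pair(p(a), g(g(g(pair(a, 0), pair(pair(a, 0), 0)), pair(a, 0)), 0)), 0)   [R3 at 1.2.1.1]
4. g(pair(p(a), g(g(g(pair(a, 0), pair(pair(a, 0), 0)), pair(a, 0)), 0)), 0)  →  g(pair(p(a), g(g(pair(pair(a, 0), 0), pair(a, 0)), 0)), 0)   [R1 at 1.2.1.1]
5. g(pair(p(a), g(g(pair(pair(a, 0), 0), pair(a, 0)), 0)), 0)  →  g(pair(p(a), g(pair(a, 0), 0)), 0)   [R1 at 1.2.1]
6. g(pair(p(a), g(pair(a, 0), 0)), 0)  →  g(pair(p(a), 0), 0)   [R1 at 1.2]
7. g(pair(p(a), 0), 0)  →  0   [R1 at ε]

0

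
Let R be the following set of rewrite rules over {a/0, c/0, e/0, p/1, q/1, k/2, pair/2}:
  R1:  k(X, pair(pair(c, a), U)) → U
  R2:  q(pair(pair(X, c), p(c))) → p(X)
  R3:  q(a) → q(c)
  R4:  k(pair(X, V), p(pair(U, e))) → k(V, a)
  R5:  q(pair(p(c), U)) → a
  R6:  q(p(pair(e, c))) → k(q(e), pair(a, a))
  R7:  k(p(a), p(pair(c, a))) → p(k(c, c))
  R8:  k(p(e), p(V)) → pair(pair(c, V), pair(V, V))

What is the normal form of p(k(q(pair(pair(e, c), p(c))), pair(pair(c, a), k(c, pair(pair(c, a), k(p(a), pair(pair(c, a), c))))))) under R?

p(c)

1. p(k(q(pair(pair(e, c), p(c))), pair(pair(c, a), k(c, pair(pair(c, a), k(p(a), pair(pair(c, a), c)))))))  →  p(k(c, pair(pair(c, a), k(p(a), pair(pair(c, a), c)))))   [R1 at 1]
2. p(k(c, pair(pair(c, a), k(p(a), pair(pair(c, a), c)))))  →  p(k(p(a), pair(pair(c, a), c)))   [R1 at 1]
3. p(k(p(a), pair(pair(c, a), c)))  →  p(c)   [R1 at 1]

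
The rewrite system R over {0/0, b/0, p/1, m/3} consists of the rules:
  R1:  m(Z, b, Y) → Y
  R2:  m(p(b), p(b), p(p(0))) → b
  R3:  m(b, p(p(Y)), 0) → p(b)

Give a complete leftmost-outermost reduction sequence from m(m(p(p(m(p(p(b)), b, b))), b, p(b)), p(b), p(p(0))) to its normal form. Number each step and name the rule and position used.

1. m(m(p(p(m(p(p(b)), b, b))), b, p(b)), p(b), p(p(0)))  →  m(p(b), p(b), p(p(0)))   [R1 at 1]
2. m(p(b), p(b), p(p(0)))  →  b   [R2 at ε]

b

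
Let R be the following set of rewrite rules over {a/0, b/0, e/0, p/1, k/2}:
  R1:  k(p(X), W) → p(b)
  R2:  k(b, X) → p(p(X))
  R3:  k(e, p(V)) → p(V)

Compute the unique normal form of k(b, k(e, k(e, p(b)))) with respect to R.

1. k(b, k(e, k(e, p(b))))  →  p(p(k(e, k(e, p(b)))))   [R2 at ε]
2. p(p(k(e, k(e, p(b)))))  →  p(p(k(e, p(b))))   [R3 at 1.1.2]
3. p(p(k(e, p(b))))  →  p(p(p(b)))   [R3 at 1.1]

p(p(p(b)))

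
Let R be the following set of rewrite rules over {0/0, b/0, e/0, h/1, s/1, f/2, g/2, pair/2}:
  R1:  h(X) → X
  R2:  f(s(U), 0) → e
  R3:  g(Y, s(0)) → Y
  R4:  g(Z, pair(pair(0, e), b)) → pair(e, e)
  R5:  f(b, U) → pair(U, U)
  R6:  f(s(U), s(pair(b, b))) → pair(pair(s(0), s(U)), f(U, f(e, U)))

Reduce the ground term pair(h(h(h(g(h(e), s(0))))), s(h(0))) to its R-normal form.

pair(e, s(0))

1. pair(h(h(h(g(h(e), s(0))))), s(h(0)))  →  pair(h(h(g(h(e), s(0)))), s(h(0)))   [R1 at 1]
2. pair(h(h(g(h(e), s(0)))), s(h(0)))  →  pair(h(g(h(e), s(0))), s(h(0)))   [R1 at 1]
3. pair(h(g(h(e), s(0))), s(h(0)))  →  pair(g(h(e), s(0)), s(h(0)))   [R1 at 1]
4. pair(g(h(e), s(0)), s(h(0)))  →  pair(h(e), s(h(0)))   [R3 at 1]
5. pair(h(e), s(h(0)))  →  pair(e, s(h(0)))   [R1 at 1]
6. pair(e, s(h(0)))  →  pair(e, s(0))   [R1 at 2.1]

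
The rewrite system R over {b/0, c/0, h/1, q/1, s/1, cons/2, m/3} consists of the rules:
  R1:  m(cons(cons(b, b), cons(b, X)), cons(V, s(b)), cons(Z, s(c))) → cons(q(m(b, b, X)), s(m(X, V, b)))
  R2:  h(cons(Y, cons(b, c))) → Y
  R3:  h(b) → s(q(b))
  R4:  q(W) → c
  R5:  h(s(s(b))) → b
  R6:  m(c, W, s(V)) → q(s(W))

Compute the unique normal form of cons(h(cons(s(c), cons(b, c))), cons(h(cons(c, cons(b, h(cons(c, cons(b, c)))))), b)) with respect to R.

1. cons(h(cons(s(c), cons(b, c))), cons(h(cons(c, cons(b, h(cons(c, cons(b, c)))))), b))  →  cons(s(c), cons(h(cons(c, cons(b, h(cons(c, cons(b, c)))))), b))   [R2 at 1]
2. cons(s(c), cons(h(cons(c, cons(b, h(cons(c, cons(b, c)))))), b))  →  cons(s(c), cons(h(cons(c, cons(b, c))), b))   [R2 at 2.1.1.2.2]
3. cons(s(c), cons(h(cons(c, cons(b, c))), b))  →  cons(s(c), cons(c, b))   [R2 at 2.1]

cons(s(c), cons(c, b))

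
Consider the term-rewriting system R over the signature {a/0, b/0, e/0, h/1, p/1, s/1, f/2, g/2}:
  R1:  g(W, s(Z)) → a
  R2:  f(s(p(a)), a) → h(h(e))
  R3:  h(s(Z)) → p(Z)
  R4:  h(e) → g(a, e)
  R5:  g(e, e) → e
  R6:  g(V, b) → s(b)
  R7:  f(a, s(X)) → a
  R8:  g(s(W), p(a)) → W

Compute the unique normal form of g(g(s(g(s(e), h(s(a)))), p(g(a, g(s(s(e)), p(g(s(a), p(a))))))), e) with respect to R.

e

1. g(g(s(g(s(e), h(s(a)))), p(g(a, g(s(s(e)), p(g(s(a), p(a))))))), e)  →  g(g(s(g(s(e), p(a))), p(g(a, g(s(s(e)), p(g(s(a), p(a))))))), e)   [R3 at 1.1.1.2]
2. g(g(s(g(s(e), p(a))), p(g(a, g(s(s(e)), p(g(s(a), p(a))))))), e)  →  g(g(s(e), p(g(a, g(s(s(e)), p(g(s(a), p(a))))))), e)   [R8 at 1.1.1]
3. g(g(s(e), p(g(a, g(s(s(e)), p(g(s(a), p(a))))))), e)  →  g(g(s(e), p(g(a, g(s(s(e)), p(a))))), e)   [R8 at 1.2.1.2.2.1]
4. g(g(s(e), p(g(a, g(s(s(e)), p(a))))), e)  →  g(g(s(e), p(g(a, s(e)))), e)   [R8 at 1.2.1.2]
5. g(g(s(e), p(g(a, s(e)))), e)  →  g(g(s(e), p(a)), e)   [R1 at 1.2.1]
6. g(g(s(e), p(a)), e)  →  g(e, e)   [R8 at 1]
7. g(e, e)  →  e   [R5 at ε]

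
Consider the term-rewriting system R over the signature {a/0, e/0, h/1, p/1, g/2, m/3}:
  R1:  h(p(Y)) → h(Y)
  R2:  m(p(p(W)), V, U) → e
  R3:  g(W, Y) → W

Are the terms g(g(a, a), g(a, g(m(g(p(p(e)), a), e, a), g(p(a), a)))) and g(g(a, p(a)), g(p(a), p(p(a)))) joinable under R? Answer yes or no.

Reduce t₁ = g(g(a, a), g(a, g(m(g(p(p(e)), a), e, a), g(p(a), a)))):
1. g(g(a, a), g(a, g(m(g(p(p(e)), a), e, a), g(p(a), a))))  →  g(a, a)   [R3 at ε]
2. g(a, a)  →  a   [R3 at ε]

Reduce t₂ = g(g(a, p(a)), g(p(a), p(p(a)))):
1. g(g(a, p(a)), g(p(a), p(p(a))))  →  g(a, p(a))   [R3 at ε]
2. g(a, p(a))  →  a   [R3 at ε]

yes — NF(t₁) = a, NF(t₂) = a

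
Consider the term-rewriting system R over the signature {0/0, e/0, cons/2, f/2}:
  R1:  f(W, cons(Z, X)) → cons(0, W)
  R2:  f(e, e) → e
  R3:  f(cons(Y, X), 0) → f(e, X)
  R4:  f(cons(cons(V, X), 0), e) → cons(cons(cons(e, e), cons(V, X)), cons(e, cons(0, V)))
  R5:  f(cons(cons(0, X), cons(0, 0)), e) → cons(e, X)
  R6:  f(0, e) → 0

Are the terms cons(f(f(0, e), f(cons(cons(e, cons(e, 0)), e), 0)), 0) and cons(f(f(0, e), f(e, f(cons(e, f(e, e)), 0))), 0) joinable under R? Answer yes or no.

yes — NF(t₁) = cons(0, 0), NF(t₂) = cons(0, 0)

Reduce t₁ = cons(f(f(0, e), f(cons(cons(e, cons(e, 0)), e), 0)), 0):
1. cons(f(f(0, e), f(cons(cons(e, cons(e, 0)), e), 0)), 0)  →  cons(f(0, f(cons(cons(e, cons(e, 0)), e), 0)), 0)   [R6 at 1.1]
2. cons(f(0, f(cons(cons(e, cons(e, 0)), e), 0)), 0)  →  cons(f(0, f(e, e)), 0)   [R3 at 1.2]
3. cons(f(0, f(e, e)), 0)  →  cons(f(0, e), 0)   [R2 at 1.2]
4. cons(f(0, e), 0)  →  cons(0, 0)   [R6 at 1]

Reduce t₂ = cons(f(f(0, e), f(e, f(cons(e, f(e, e)), 0))), 0):
1. cons(f(f(0, e), f(e, f(cons(e, f(e, e)), 0))), 0)  →  cons(f(0, f(e, f(cons(e, f(e, e)), 0))), 0)   [R6 at 1.1]
2. cons(f(0, f(e, f(cons(e, f(e, e)), 0))), 0)  →  cons(f(0, f(e, f(e, f(e, e)))), 0)   [R3 at 1.2.2]
3. cons(f(0, f(e, f(e, f(e, e)))), 0)  →  cons(f(0, f(e, f(e, e))), 0)   [R2 at 1.2.2.2]
4. cons(f(0, f(e, f(e, e))), 0)  →  cons(f(0, f(e, e)), 0)   [R2 at 1.2.2]
5. cons(f(0, f(e, e)), 0)  →  cons(f(0, e), 0)   [R2 at 1.2]
6. cons(f(0, e), 0)  →  cons(0, 0)   [R6 at 1]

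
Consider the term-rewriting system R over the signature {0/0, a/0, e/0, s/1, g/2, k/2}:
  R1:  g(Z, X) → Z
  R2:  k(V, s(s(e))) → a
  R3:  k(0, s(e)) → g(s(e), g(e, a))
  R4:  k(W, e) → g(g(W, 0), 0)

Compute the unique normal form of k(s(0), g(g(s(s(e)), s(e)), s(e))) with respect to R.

1. k(s(0), g(g(s(s(e)), s(e)), s(e)))  →  k(s(0), g(s(s(e)), s(e)))   [R1 at 2]
2. k(s(0), g(s(s(e)), s(e)))  →  k(s(0), s(s(e)))   [R1 at 2]
3. k(s(0), s(s(e)))  →  a   [R2 at ε]

a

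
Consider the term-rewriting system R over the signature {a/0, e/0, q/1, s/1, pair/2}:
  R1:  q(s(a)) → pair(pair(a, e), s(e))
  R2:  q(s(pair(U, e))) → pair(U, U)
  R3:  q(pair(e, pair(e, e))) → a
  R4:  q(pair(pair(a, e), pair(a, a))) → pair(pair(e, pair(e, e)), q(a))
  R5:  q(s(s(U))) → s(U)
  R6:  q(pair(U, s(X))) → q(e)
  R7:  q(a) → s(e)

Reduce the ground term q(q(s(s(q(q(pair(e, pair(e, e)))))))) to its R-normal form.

s(e)

1. q(q(s(s(q(q(pair(e, pair(e, e))))))))  →  q(s(q(q(pair(e, pair(e, e))))))   [R5 at 1]
2. q(s(q(q(pair(e, pair(e, e))))))  →  q(s(q(a)))   [R3 at 1.1.1]
3. q(s(q(a)))  →  q(s(s(e)))   [R7 at 1.1]
4. q(s(s(e)))  →  s(e)   [R5 at ε]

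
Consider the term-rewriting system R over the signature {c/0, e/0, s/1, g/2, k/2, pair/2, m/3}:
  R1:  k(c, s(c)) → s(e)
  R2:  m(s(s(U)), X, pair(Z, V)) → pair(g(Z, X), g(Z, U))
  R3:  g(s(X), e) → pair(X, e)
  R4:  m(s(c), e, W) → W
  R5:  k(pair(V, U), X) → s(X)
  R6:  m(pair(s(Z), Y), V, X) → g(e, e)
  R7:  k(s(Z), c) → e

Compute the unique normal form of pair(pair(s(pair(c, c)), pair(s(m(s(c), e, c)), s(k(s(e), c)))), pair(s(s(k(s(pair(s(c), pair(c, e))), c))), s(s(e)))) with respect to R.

1. pair(pair(s(pair(c, c)), pair(s(m(s(c), e, c)), s(k(s(e), c)))), pair(s(s(k(s(pair(s(c), pair(c, e))), c))), s(s(e))))  →  pair(pair(s(pair(c, c)), pair(s(c), s(k(s(e), c)))), pair(s(s(k(s(pair(s(c), pair(c, e))), c))), s(s(e))))   [R4 at 1.2.1.1]
2. pair(pair(s(pair(c, c)), pair(s(c), s(k(s(e), c)))), pair(s(s(k(s(pair(s(c), pair(c, e))), c))), s(s(e))))  →  pair(pair(s(pair(c, c)), pair(s(c), s(e))), pair(s(s(k(s(pair(s(c), pair(c, e))), c))), s(s(e))))   [R7 at 1.2.2.1]
3. pair(pair(s(pair(c, c)), pair(s(c), s(e))), pair(s(s(k(s(pair(s(c), pair(c, e))), c))), s(s(e))))  →  pair(pair(s(pair(c, c)), pair(s(c), s(e))), pair(s(s(e)), s(s(e))))   [R7 at 2.1.1.1]

pair(pair(s(pair(c, c)), pair(s(c), s(e))), pair(s(s(e)), s(s(e))))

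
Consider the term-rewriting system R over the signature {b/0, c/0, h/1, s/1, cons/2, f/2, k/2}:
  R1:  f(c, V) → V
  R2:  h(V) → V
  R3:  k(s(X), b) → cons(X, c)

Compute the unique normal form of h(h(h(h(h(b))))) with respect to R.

1. h(h(h(h(h(b)))))  →  h(h(h(h(b))))   [R2 at ε]
2. h(h(h(h(b))))  →  h(h(h(b)))   [R2 at ε]
3. h(h(h(b)))  →  h(h(b))   [R2 at ε]
4. h(h(b))  →  h(b)   [R2 at ε]
5. h(b)  →  b   [R2 at ε]

b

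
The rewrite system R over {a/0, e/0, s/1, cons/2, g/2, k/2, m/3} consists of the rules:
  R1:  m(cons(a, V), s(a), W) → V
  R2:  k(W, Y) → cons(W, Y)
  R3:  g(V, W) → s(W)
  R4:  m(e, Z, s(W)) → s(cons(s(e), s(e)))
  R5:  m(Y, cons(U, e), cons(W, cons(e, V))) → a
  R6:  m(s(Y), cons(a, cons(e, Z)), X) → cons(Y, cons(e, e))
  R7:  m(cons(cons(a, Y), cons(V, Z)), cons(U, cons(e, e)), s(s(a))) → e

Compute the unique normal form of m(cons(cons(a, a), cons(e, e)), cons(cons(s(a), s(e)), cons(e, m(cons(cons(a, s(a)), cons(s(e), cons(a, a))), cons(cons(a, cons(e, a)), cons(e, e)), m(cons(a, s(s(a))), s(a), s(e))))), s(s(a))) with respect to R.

1. m(cons(cons(a, a), cons(e, e)), cons(cons(s(a), s(e)), cons(e, m(cons(cons(a, s(a)), cons(s(e), cons(a, a))), cons(cons(a, cons(e, a)), cons(e, e)), m(cons(a, s(s(a))), s(a), s(e))))), s(s(a)))  →  m(cons(cons(a, a), cons(e, e)), cons(cons(s(a), s(e)), cons(e, m(cons(cons(a, s(a)), cons(s(e), cons(a, a))), cons(cons(a, cons(e, a)), cons(e, e)), s(s(a))))), s(s(a)))   [R1 at 2.2.2.3]
2. m(cons(cons(a, a), cons(e, e)), cons(cons(s(a), s(e)), cons(e, m(cons(cons(a, s(a)), cons(s(e), cons(a, a))), cons(cons(a, cons(e, a)), cons(e, e)), s(s(a))))), s(s(a)))  →  m(cons(cons(a, a), cons(e, e)), cons(cons(s(a), s(e)), cons(e, e)), s(s(a)))   [R7 at 2.2.2]
3. m(cons(cons(a, a), cons(e, e)), cons(cons(s(a), s(e)), cons(e, e)), s(s(a)))  →  e   [R7 at ε]

e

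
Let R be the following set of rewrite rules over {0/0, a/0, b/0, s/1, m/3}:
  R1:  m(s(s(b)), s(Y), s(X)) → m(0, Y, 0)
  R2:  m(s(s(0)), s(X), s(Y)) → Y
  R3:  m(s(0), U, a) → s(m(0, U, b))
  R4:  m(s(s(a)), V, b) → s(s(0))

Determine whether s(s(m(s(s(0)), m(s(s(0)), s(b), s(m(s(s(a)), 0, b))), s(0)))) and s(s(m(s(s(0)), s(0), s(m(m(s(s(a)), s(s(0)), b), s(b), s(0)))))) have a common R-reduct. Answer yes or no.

Reduce t₁ = s(s(m(s(s(0)), m(s(s(0)), s(b), s(m(s(s(a)), 0, b))), s(0)))):
1. s(s(m(s(s(0)), m(s(s(0)), s(b), s(m(s(s(a)), 0, b))), s(0))))  →  s(s(m(s(s(0)), m(s(s(a)), 0, b), s(0))))   [R2 at 1.1.2]
2. s(s(m(s(s(0)), m(s(s(a)), 0, b), s(0))))  →  s(s(m(s(s(0)), s(s(0)), s(0))))   [R4 at 1.1.2]
3. s(s(m(s(s(0)), s(s(0)), s(0))))  →  s(s(0))   [R2 at 1.1]

Reduce t₂ = s(s(m(s(s(0)), s(0), s(m(m(s(s(a)), s(s(0)), b), s(b), s(0)))))):
1. s(s(m(s(s(0)), s(0), s(m(m(s(s(a)), s(s(0)), b), s(b), s(0))))))  →  s(s(m(m(s(s(a)), s(s(0)), b), s(b), s(0))))   [R2 at 1.1]
2. s(s(m(m(s(s(a)), s(s(0)), b), s(b), s(0))))  →  s(s(m(s(s(0)), s(b), s(0))))   [R4 at 1.1.1]
3. s(s(m(s(s(0)), s(b), s(0))))  →  s(s(0))   [R2 at 1.1]

yes — NF(t₁) = s(s(0)), NF(t₂) = s(s(0))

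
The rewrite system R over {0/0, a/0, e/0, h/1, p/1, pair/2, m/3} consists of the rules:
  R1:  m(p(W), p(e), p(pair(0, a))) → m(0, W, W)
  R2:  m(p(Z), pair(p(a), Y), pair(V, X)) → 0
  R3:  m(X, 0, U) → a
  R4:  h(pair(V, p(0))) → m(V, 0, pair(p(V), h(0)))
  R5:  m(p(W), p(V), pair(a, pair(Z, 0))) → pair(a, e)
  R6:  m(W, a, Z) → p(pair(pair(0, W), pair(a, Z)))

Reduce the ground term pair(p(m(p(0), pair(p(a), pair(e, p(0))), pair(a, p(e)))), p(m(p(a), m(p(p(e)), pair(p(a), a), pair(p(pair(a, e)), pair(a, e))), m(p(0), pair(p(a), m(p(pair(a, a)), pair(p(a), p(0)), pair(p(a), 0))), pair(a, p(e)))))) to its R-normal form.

pair(p(0), p(a))

1. pair(p(m(p(0), pair(p(a), pair(e, p(0))), pair(a, p(e)))), p(m(p(a), m(p(p(e)), pair(p(a), a), pair(p(pair(a, e)), pair(a, e))), m(p(0), pair(p(a), m(p(pair(a, a)), pair(p(a), p(0)), pair(p(a), 0))), pair(a, p(e))))))  →  pair(p(0), p(m(p(a), m(p(p(e)), pair(p(a), a), pair(p(pair(a, e)), pair(a, e))), m(p(0), pair(p(a), m(p(pair(a, a)), pair(p(a), p(0)), pair(p(a), 0))), pair(a, p(e))))))   [R2 at 1.1]
2. pair(p(0), p(m(p(a), m(p(p(e)), pair(p(a), a), pair(p(pair(a, e)), pair(a, e))), m(p(0), pair(p(a), m(p(pair(a, a)), pair(p(a), p(0)), pair(p(a), 0))), pair(a, p(e))))))  →  pair(p(0), p(m(p(a), 0, m(p(0), pair(p(a), m(p(pair(a, a)), pair(p(a), p(0)), pair(p(a), 0))), pair(a, p(e))))))   [R2 at 2.1.2]
3. pair(p(0), p(m(p(a), 0, m(p(0), pair(p(a), m(p(pair(a, a)), pair(p(a), p(0)), pair(p(a), 0))), pair(a, p(e))))))  →  pair(p(0), p(a))   [R3 at 2.1]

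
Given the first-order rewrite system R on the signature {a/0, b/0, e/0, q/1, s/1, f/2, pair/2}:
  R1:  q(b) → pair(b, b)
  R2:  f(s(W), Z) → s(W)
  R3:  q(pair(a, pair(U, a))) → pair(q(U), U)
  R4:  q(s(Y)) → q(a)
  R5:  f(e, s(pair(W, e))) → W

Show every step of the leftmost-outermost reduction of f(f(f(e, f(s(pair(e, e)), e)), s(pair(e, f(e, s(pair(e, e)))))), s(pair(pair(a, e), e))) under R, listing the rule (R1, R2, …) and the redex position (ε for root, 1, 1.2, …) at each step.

pair(a, e)

1. f(f(f(e, f(s(pair(e, e)), e)), s(pair(e, f(e, s(pair(e, e)))))), s(pair(pair(a, e), e)))  →  f(f(f(e, s(pair(e, e))), s(pair(e, f(e, s(pair(e, e)))))), s(pair(pair(a, e), e)))   [R2 at 1.1.2]
2. f(f(f(e, s(pair(e, e))), s(pair(e, f(e, s(pair(e, e)))))), s(pair(pair(a, e), e)))  →  f(f(e, s(pair(e, f(e, s(pair(e, e)))))), s(pair(pair(a, e), e)))   [R5 at 1.1]
3. f(f(e, s(pair(e, f(e, s(pair(e, e)))))), s(pair(pair(a, e), e)))  →  f(f(e, s(pair(e, e))), s(pair(pair(a, e), e)))   [R5 at 1.2.1.2]
4. f(f(e, s(pair(e, e))), s(pair(pair(a, e), e)))  →  f(e, s(pair(pair(a, e), e)))   [R5 at 1]
5. f(e, s(pair(pair(a, e), e)))  →  pair(a, e)   [R5 at ε]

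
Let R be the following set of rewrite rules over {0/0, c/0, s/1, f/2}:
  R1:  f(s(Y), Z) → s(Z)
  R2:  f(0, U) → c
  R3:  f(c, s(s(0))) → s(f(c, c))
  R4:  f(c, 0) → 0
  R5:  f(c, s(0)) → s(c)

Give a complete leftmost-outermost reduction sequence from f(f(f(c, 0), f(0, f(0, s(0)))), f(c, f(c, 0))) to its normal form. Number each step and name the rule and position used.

0

1. f(f(f(c, 0), f(0, f(0, s(0)))), f(c, f(c, 0)))  →  f(f(0, f(0, f(0, s(0)))), f(c, f(c, 0)))   [R4 at 1.1]
2. f(f(0, f(0, f(0, s(0)))), f(c, f(c, 0)))  →  f(c, f(c, f(c, 0)))   [R2 at 1]
3. f(c, f(c, f(c, 0)))  →  f(c, f(c, 0))   [R4 at 2.2]
4. f(c, f(c, 0))  →  f(c, 0)   [R4 at 2]
5. f(c, 0)  →  0   [R4 at ε]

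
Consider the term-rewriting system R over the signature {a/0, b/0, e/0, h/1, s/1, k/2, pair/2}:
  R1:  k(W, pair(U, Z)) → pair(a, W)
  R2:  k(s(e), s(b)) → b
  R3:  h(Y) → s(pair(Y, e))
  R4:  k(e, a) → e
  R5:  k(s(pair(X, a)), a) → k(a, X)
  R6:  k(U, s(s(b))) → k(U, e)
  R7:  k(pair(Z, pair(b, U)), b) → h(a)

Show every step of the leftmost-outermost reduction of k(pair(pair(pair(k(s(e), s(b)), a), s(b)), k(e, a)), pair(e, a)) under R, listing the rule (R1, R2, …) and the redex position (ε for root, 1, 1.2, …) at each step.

1. k(pair(pair(pair(k(s(e), s(b)), a), s(b)), k(e, a)), pair(e, a))  →  pair(a, pair(pair(pair(k(s(e), s(b)), a), s(b)), k(e, a)))   [R1 at ε]
2. pair(a, pair(pair(pair(k(s(e), s(b)), a), s(b)), k(e, a)))  →  pair(a, pair(pair(pair(b, a), s(b)), k(e, a)))   [R2 at 2.1.1.1]
3. pair(a, pair(pair(pair(b, a), s(b)), k(e, a)))  →  pair(a, pair(pair(pair(b, a), s(b)), e))   [R4 at 2.2]

pair(a, pair(pair(pair(b, a), s(b)), e))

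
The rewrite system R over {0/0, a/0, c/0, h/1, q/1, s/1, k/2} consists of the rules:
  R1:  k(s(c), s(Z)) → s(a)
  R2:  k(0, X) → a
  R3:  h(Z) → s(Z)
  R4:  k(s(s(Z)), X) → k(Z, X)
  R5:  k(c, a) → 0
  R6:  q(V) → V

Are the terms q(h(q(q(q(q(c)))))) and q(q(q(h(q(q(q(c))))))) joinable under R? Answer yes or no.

Reduce t₁ = q(h(q(q(q(q(c)))))):
1. q(h(q(q(q(q(c))))))  →  h(q(q(q(q(c)))))   [R6 at ε]
2. h(q(q(q(q(c)))))  →  s(q(q(q(q(c)))))   [R3 at ε]
3. s(q(q(q(q(c)))))  →  s(q(q(q(c))))   [R6 at 1]
4. s(q(q(q(c))))  →  s(q(q(c)))   [R6 at 1]
5. s(q(q(c)))  →  s(q(c))   [R6 at 1]
6. s(q(c))  →  s(c)   [R6 at 1]

Reduce t₂ = q(q(q(h(q(q(q(c))))))):
1. q(q(q(h(q(q(q(c)))))))  →  q(q(h(q(q(q(c))))))   [R6 at ε]
2. q(q(h(q(q(q(c))))))  →  q(h(q(q(q(c)))))   [R6 at ε]
3. q(h(q(q(q(c)))))  →  h(q(q(q(c))))   [R6 at ε]
4. h(q(q(q(c))))  →  s(q(q(q(c))))   [R3 at ε]
5. s(q(q(q(c))))  →  s(q(q(c)))   [R6 at 1]
6. s(q(q(c)))  →  s(q(c))   [R6 at 1]
7. s(q(c))  →  s(c)   [R6 at 1]

yes — NF(t₁) = s(c), NF(t₂) = s(c)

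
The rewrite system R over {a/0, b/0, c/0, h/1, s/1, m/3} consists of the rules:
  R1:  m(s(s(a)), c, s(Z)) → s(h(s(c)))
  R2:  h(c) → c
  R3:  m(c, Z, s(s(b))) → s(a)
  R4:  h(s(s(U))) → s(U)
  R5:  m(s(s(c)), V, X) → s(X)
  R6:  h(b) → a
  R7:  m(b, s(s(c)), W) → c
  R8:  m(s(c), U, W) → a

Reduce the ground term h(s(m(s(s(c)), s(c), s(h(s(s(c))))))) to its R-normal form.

1. h(s(m(s(s(c)), s(c), s(h(s(s(c)))))))  →  h(s(s(s(h(s(s(c)))))))   [R5 at 1.1]
2. h(s(s(s(h(s(s(c)))))))  →  s(s(h(s(s(c)))))   [R4 at ε]
3. s(s(h(s(s(c)))))  →  s(s(s(c)))   [R4 at 1.1]

s(s(s(c)))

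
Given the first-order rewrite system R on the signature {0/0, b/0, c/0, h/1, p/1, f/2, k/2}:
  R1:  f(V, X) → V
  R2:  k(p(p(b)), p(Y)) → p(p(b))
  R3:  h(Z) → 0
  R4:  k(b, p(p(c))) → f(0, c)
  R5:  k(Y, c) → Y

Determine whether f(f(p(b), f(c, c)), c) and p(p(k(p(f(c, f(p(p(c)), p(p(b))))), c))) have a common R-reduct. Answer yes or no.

no — NF(t₁) = p(b), NF(t₂) = p(p(p(c)))

Reduce t₁ = f(f(p(b), f(c, c)), c):
1. f(f(p(b), f(c, c)), c)  →  f(p(b), f(c, c))   [R1 at ε]
2. f(p(b), f(c, c))  →  p(b)   [R1 at ε]

Reduce t₂ = p(p(k(p(f(c, f(p(p(c)), p(p(b))))), c))):
1. p(p(k(p(f(c, f(p(p(c)), p(p(b))))), c)))  →  p(p(p(f(c, f(p(p(c)), p(p(b)))))))   [R5 at 1.1]
2. p(p(p(f(c, f(p(p(c)), p(p(b)))))))  →  p(p(p(c)))   [R1 at 1.1.1]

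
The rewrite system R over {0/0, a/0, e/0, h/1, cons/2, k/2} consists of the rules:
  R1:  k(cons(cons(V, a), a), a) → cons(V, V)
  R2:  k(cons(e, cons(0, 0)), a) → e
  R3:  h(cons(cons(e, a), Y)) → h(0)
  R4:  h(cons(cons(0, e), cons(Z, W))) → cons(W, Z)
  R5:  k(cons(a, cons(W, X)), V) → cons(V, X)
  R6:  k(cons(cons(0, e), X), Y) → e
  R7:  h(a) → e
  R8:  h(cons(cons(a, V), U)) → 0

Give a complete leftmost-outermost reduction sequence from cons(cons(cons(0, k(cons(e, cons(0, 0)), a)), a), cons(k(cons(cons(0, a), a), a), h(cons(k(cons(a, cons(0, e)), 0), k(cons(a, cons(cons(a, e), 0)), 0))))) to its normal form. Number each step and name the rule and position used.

cons(cons(cons(0, e), a), cons(cons(0, 0), cons(0, 0)))

1. cons(cons(cons(0, k(cons(e, cons(0, 0)), a)), a), cons(k(cons(cons(0, a), a), a), h(cons(k(cons(a, cons(0, e)), 0), k(cons(a, cons(cons(a, e), 0)), 0)))))  →  cons(cons(cons(0, e), a), cons(k(cons(cons(0, a), a), a), h(cons(k(cons(a, cons(0, e)), 0), k(cons(a, cons(cons(a, e), 0)), 0)))))   [R2 at 1.1.2]
2. cons(cons(cons(0, e), a), cons(k(cons(cons(0, a), a), a), h(cons(k(cons(a, cons(0, e)), 0), k(cons(a, cons(cons(a, e), 0)), 0)))))  →  cons(cons(cons(0, e), a), cons(cons(0, 0), h(cons(k(cons(a, cons(0, e)), 0), k(cons(a, cons(cons(a, e), 0)), 0)))))   [R1 at 2.1]
3. cons(cons(cons(0, e), a), cons(cons(0, 0), h(cons(k(cons(a, cons(0, e)), 0), k(cons(a, cons(cons(a, e), 0)), 0)))))  →  cons(cons(cons(0, e), a), cons(cons(0, 0), h(cons(cons(0, e), k(cons(a, cons(cons(a, e), 0)), 0)))))   [R5 at 2.2.1.1]
4. cons(cons(cons(0, e), a), cons(cons(0, 0), h(cons(cons(0, e), k(cons(a, cons(cons(a, e), 0)), 0)))))  →  cons(cons(cons(0, e), a), cons(cons(0, 0), h(cons(cons(0, e), cons(0, 0)))))   [R5 at 2.2.1.2]
5. cons(cons(cons(0, e), a), cons(cons(0, 0), h(cons(cons(0, e), cons(0, 0)))))  →  cons(cons(cons(0, e), a), cons(cons(0, 0), cons(0, 0)))   [R4 at 2.2]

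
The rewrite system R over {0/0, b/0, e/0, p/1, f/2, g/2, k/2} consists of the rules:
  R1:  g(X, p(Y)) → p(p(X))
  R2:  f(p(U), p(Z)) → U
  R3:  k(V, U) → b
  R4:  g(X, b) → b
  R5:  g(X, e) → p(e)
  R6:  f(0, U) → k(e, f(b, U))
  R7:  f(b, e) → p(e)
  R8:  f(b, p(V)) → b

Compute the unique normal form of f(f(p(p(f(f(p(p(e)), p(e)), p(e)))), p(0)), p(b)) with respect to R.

1. f(f(p(p(f(f(p(p(e)), p(e)), p(e)))), p(0)), p(b))  →  f(p(f(f(p(p(e)), p(e)), p(e))), p(b))   [R2 at 1]
2. f(p(f(f(p(p(e)), p(e)), p(e))), p(b))  →  f(f(p(p(e)), p(e)), p(e))   [R2 at ε]
3. f(f(p(p(e)), p(e)), p(e))  →  f(p(e), p(e))   [R2 at 1]
4. f(p(e), p(e))  →  e   [R2 at ε]

e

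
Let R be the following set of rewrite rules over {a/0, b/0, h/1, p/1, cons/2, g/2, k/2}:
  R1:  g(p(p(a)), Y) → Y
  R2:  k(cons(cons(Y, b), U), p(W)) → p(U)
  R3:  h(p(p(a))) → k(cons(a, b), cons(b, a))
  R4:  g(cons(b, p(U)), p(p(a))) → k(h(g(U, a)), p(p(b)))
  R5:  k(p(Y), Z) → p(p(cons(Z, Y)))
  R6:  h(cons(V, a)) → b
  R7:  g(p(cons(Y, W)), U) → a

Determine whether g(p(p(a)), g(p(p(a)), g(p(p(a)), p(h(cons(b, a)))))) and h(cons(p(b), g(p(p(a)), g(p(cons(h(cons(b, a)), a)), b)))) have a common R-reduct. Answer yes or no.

Reduce t₁ = g(p(p(a)), g(p(p(a)), g(p(p(a)), p(h(cons(b, a)))))):
1. g(p(p(a)), g(p(p(a)), g(p(p(a)), p(h(cons(b, a))))))  →  g(p(p(a)), g(p(p(a)), p(h(cons(b, a)))))   [R1 at ε]
2. g(p(p(a)), g(p(p(a)), p(h(cons(b, a)))))  →  g(p(p(a)), p(h(cons(b, a))))   [R1 at ε]
3. g(p(p(a)), p(h(cons(b, a))))  →  p(h(cons(b, a)))   [R1 at ε]
4. p(h(cons(b, a)))  →  p(b)   [R6 at 1]

Reduce t₂ = h(cons(p(b), g(p(p(a)), g(p(cons(h(cons(b, a)), a)), b)))):
1. h(cons(p(b), g(p(p(a)), g(p(cons(h(cons(b, a)), a)), b))))  →  h(cons(p(b), g(p(cons(h(cons(b, a)), a)), b)))   [R1 at 1.2]
2. h(cons(p(b), g(p(cons(h(cons(b, a)), a)), b)))  →  h(cons(p(b), a))   [R7 at 1.2]
3. h(cons(p(b), a))  →  b   [R6 at ε]

no — NF(t₁) = p(b), NF(t₂) = b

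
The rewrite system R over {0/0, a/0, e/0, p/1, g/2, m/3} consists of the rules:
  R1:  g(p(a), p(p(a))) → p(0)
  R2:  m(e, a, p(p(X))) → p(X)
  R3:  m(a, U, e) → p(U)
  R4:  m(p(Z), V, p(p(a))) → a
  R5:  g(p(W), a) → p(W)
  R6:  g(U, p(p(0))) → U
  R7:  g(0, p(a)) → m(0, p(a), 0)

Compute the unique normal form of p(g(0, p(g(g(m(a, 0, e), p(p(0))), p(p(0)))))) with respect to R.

p(0)

1. p(g(0, p(g(g(m(a, 0, e), p(p(0))), p(p(0))))))  →  p(g(0, p(g(m(a, 0, e), p(p(0))))))   [R6 at 1.2.1]
2. p(g(0, p(g(m(a, 0, e), p(p(0))))))  →  p(g(0, p(m(a, 0, e))))   [R6 at 1.2.1]
3. p(g(0, p(m(a, 0, e))))  →  p(g(0, p(p(0))))   [R3 at 1.2.1]
4. p(g(0, p(p(0))))  →  p(0)   [R6 at 1]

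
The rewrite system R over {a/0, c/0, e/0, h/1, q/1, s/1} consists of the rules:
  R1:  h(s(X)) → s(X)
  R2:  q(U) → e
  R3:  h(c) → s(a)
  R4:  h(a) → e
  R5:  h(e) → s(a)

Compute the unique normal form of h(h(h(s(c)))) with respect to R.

1. h(h(h(s(c))))  →  h(h(s(c)))   [R1 at 1.1]
2. h(h(s(c)))  →  h(s(c))   [R1 at 1]
3. h(s(c))  →  s(c)   [R1 at ε]

s(c)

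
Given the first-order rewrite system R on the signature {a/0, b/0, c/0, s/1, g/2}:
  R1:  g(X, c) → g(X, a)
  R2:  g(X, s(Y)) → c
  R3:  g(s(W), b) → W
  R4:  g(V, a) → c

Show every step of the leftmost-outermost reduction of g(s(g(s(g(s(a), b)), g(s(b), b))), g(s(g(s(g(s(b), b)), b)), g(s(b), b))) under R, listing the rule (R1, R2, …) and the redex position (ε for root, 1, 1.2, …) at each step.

a

1. g(s(g(s(g(s(a), b)), g(s(b), b))), g(s(g(s(g(s(b), b)), b)), g(s(b), b)))  →  g(s(g(s(a), g(s(b), b))), g(s(g(s(g(s(b), b)), b)), g(s(b), b)))   [R3 at 1.1.1.1]
2. g(s(g(s(a), g(s(b), b))), g(s(g(s(g(s(b), b)), b)), g(s(b), b)))  →  g(s(g(s(a), b)), g(s(g(s(g(s(b), b)), b)), g(s(b), b)))   [R3 at 1.1.2]
3. g(s(g(s(a), b)), g(s(g(s(g(s(b), b)), b)), g(s(b), b)))  →  g(s(a), g(s(g(s(g(s(b), b)), b)), g(s(b), b)))   [R3 at 1.1]
4. g(s(a), g(s(g(s(g(s(b), b)), b)), g(s(b), b)))  →  g(s(a), g(s(g(s(b), b)), g(s(b), b)))   [R3 at 2.1.1]
5. g(s(a), g(s(g(s(b), b)), g(s(b), b)))  →  g(s(a), g(s(b), g(s(b), b)))   [R3 at 2.1.1]
6. g(s(a), g(s(b), g(s(b), b)))  →  g(s(a), g(s(b), b))   [R3 at 2.2]
7. g(s(a), g(s(b), b))  →  g(s(a), b)   [R3 at 2]
8. g(s(a), b)  →  a   [R3 at ε]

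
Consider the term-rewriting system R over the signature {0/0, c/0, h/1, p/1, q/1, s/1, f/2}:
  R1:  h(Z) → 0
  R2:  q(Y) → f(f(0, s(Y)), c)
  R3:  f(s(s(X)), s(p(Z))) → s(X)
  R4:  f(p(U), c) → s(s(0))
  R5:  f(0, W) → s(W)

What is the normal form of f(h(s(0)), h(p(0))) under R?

s(0)

1. f(h(s(0)), h(p(0)))  →  f(0, h(p(0)))   [R1 at 1]
2. f(0, h(p(0)))  →  s(h(p(0)))   [R5 at ε]
3. s(h(p(0)))  →  s(0)   [R1 at 1]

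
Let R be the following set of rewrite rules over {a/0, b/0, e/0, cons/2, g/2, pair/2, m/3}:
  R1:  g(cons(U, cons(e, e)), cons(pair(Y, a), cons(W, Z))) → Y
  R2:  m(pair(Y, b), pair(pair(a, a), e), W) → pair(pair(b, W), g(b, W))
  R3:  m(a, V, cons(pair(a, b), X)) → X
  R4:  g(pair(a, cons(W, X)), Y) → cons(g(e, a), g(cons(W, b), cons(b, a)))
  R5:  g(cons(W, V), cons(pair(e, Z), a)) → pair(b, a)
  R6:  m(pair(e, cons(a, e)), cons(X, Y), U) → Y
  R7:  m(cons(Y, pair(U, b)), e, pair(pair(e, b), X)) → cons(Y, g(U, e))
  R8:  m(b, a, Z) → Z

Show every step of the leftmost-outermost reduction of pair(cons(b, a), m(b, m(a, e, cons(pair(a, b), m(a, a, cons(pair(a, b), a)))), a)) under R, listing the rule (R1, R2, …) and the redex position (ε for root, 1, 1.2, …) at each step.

1. pair(cons(b, a), m(b, m(a, e, cons(pair(a, b), m(a, a, cons(pair(a, b), a)))), a))  →  pair(cons(b, a), m(b, m(a, a, cons(pair(a, b), a)), a))   [R3 at 2.2]
2. pair(cons(b, a), m(b, m(a, a, cons(pair(a, b), a)), a))  →  pair(cons(b, a), m(b, a, a))   [R3 at 2.2]
3. pair(cons(b, a), m(b, a, a))  →  pair(cons(b, a), a)   [R8 at 2]

pair(cons(b, a), a)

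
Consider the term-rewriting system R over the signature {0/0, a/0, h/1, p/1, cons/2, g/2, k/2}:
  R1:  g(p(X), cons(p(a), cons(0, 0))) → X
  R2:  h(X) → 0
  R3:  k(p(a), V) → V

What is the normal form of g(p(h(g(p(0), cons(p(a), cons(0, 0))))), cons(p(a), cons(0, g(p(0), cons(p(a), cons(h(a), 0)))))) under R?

0

1. g(p(h(g(p(0), cons(p(a), cons(0, 0))))), cons(p(a), cons(0, g(p(0), cons(p(a), cons(h(a), 0))))))  →  g(p(0), cons(p(a), cons(0, g(p(0), cons(p(a), cons(h(a), 0))))))   [R2 at 1.1]
2. g(p(0), cons(p(a), cons(0, g(p(0), cons(p(a), cons(h(a), 0))))))  →  g(p(0), cons(p(a), cons(0, g(p(0), cons(p(a), cons(0, 0))))))   [R2 at 2.2.2.2.2.1]
3. g(p(0), cons(p(a), cons(0, g(p(0), cons(p(a), cons(0, 0))))))  →  g(p(0), cons(p(a), cons(0, 0)))   [R1 at 2.2.2]
4. g(p(0), cons(p(a), cons(0, 0)))  →  0   [R1 at ε]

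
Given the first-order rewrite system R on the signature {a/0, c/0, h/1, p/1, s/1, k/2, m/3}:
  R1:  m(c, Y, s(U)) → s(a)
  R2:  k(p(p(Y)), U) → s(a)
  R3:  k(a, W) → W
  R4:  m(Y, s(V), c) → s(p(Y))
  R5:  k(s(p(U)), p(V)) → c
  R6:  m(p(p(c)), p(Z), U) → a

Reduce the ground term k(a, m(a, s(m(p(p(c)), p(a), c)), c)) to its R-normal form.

s(p(a))

1. k(a, m(a, s(m(p(p(c)), p(a), c)), c))  →  m(a, s(m(p(p(c)), p(a), c)), c)   [R3 at ε]
2. m(a, s(m(p(p(c)), p(a), c)), c)  →  s(p(a))   [R4 at ε]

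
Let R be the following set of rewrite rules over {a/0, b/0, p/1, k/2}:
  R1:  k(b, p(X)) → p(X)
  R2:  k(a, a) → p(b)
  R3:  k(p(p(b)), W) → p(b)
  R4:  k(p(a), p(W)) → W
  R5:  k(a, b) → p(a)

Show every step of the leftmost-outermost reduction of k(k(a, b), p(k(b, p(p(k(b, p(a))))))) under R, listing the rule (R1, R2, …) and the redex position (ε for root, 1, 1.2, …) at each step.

1. k(k(a, b), p(k(b, p(p(k(b, p(a)))))))  →  k(p(a), p(k(b, p(p(k(b, p(a)))))))   [R5 at 1]
2. k(p(a), p(k(b, p(p(k(b, p(a)))))))  →  k(b, p(p(k(b, p(a)))))   [R4 at ε]
3. k(b, p(p(k(b, p(a)))))  →  p(p(k(b, p(a))))   [R1 at ε]
4. p(p(k(b, p(a))))  →  p(p(p(a)))   [R1 at 1.1]

p(p(p(a)))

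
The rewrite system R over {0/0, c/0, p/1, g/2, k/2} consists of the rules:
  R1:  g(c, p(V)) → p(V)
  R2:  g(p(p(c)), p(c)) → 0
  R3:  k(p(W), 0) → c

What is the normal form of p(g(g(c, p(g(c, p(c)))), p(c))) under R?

1. p(g(g(c, p(g(c, p(c)))), p(c)))  →  p(g(p(g(c, p(c))), p(c)))   [R1 at 1.1]
2. p(g(p(g(c, p(c))), p(c)))  →  p(g(p(p(c)), p(c)))   [R1 at 1.1.1]
3. p(g(p(p(c)), p(c)))  →  p(0)   [R2 at 1]

p(0)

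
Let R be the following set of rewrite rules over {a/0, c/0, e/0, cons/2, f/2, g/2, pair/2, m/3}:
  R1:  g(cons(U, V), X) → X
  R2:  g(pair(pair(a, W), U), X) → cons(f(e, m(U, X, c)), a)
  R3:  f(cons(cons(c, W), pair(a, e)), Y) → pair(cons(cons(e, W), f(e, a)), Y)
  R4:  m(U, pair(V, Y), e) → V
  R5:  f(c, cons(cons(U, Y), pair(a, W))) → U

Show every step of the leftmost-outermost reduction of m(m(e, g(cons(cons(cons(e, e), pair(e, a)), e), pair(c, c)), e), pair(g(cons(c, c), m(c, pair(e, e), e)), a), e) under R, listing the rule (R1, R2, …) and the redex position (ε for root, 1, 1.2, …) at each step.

1. m(m(e, g(cons(cons(cons(e, e), pair(e, a)), e), pair(c, c)), e), pair(g(cons(c, c), m(c, pair(e, e), e)), a), e)  →  g(cons(c, c), m(c, pair(e, e), e))   [R4 at ε]
2. g(cons(c, c), m(c, pair(e, e), e))  →  m(c, pair(e, e), e)   [R1 at ε]
3. m(c, pair(e, e), e)  →  e   [R4 at ε]

e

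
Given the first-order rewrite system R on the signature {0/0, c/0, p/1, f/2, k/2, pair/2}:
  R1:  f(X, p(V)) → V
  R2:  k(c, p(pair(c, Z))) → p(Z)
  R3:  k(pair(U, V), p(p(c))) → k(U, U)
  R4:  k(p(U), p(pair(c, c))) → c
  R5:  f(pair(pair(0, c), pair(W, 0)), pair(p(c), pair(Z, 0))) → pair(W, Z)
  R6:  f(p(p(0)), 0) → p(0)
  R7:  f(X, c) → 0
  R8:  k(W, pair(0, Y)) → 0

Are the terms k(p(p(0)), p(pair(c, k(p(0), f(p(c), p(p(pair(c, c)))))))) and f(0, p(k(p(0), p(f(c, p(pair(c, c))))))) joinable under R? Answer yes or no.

yes — NF(t₁) = c, NF(t₂) = c

Reduce t₁ = k(p(p(0)), p(pair(c, k(p(0), f(p(c), p(p(pair(c, c)))))))):
1. k(p(p(0)), p(pair(c, k(p(0), f(p(c), p(p(pair(c, c))))))))  →  k(p(p(0)), p(pair(c, k(p(0), p(pair(c, c))))))   [R1 at 2.1.2.2]
2. k(p(p(0)), p(pair(c, k(p(0), p(pair(c, c))))))  →  k(p(p(0)), p(pair(c, c)))   [R4 at 2.1.2]
3. k(p(p(0)), p(pair(c, c)))  →  c   [R4 at ε]

Reduce t₂ = f(0, p(k(p(0), p(f(c, p(pair(c, c))))))):
1. f(0, p(k(p(0), p(f(c, p(pair(c, c)))))))  →  k(p(0), p(f(c, p(pair(c, c)))))   [R1 at ε]
2. k(p(0), p(f(c, p(pair(c, c)))))  →  k(p(0), p(pair(c, c)))   [R1 at 2.1]
3. k(p(0), p(pair(c, c)))  →  c   [R4 at ε]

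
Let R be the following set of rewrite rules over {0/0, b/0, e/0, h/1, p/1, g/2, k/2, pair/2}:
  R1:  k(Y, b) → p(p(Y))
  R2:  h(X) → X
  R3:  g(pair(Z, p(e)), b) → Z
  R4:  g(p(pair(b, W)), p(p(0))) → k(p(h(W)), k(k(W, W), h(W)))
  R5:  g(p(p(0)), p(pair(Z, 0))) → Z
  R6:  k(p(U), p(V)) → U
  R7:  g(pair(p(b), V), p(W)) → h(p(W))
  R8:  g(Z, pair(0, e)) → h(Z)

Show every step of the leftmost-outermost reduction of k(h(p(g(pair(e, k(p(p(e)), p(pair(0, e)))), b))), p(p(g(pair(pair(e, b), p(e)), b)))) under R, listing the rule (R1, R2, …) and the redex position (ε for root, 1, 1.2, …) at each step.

1. k(h(p(g(pair(e, k(p(p(e)), p(pair(0, e)))), b))), p(p(g(pair(pair(e, b), p(e)), b))))  →  k(p(g(pair(e, k(p(p(e)), p(pair(0, e)))), b)), p(p(g(pair(pair(e, b), p(e)), b))))   [R2 at 1]
2. k(p(g(pair(e, k(p(p(e)), p(pair(0, e)))), b)), p(p(g(pair(pair(e, b), p(e)), b))))  →  g(pair(e, k(p(p(e)), p(pair(0, e)))), b)   [R6 at ε]
3. g(pair(e, k(p(p(e)), p(pair(0, e)))), b)  →  g(pair(e, p(e)), b)   [R6 at 1.2]
4. g(pair(e, p(e)), b)  →  e   [R3 at ε]

e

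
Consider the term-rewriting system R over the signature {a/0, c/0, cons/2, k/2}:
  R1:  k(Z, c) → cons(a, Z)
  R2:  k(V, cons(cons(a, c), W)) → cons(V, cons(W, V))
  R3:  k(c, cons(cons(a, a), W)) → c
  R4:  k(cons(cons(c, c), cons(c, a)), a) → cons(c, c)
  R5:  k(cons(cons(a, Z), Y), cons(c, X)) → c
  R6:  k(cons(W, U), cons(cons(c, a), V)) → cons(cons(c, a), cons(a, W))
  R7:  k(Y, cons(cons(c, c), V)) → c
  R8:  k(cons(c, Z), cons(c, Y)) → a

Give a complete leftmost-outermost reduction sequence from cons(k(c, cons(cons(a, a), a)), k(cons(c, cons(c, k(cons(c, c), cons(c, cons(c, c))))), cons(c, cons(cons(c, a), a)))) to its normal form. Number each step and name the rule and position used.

cons(c, a)

1. cons(k(c, cons(cons(a, a), a)), k(cons(c, cons(c, k(cons(c, c), cons(c, cons(c, c))))), cons(c, cons(cons(c, a), a))))  →  cons(c, k(cons(c, cons(c, k(cons(c, c), cons(c, cons(c, c))))), cons(c, cons(cons(c, a), a))))   [R3 at 1]
2. cons(c, k(cons(c, cons(c, k(cons(c, c), cons(c, cons(c, c))))), cons(c, cons(cons(c, a), a))))  →  cons(c, a)   [R8 at 2]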